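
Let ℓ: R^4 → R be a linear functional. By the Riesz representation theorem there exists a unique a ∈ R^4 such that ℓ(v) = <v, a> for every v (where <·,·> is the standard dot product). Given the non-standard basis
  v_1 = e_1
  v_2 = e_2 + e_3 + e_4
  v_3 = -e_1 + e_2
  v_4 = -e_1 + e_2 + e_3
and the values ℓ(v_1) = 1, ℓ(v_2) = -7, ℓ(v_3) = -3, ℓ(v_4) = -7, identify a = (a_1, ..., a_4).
a = (1, -2, -4, -1)

Write a = (a_1, ..., a_4) in the standard basis. For each basis vector v_i, ℓ(v_i) = <v_i, a> is a linear equation in the a_j's. Collect the n equations into a matrix system V a = ℓ, where row i of V is v_i (expressed in the standard basis). Since V is invertible (lower-triangular with 1s on the diagonal, up to permutation), solve by back-substitution:
  V =
[[1, 0, 0, 0],
 [0, 1, 1, 1],
 [-1, 1, 0, 0],
 [-1, 1, 1, 0]]
  V a = (1, -7, -3, -7)
Solving gives a = (1, -2, -4, -1).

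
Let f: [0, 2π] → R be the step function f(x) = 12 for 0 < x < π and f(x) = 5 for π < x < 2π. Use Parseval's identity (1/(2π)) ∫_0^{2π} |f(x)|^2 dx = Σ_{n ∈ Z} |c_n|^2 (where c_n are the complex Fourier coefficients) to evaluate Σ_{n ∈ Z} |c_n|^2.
Σ |c_n|^2 = 169/2

Parseval equates the L^2 energy of f (normalised by 1/(2π)) with the ℓ^2 sum of its Fourier coefficients: (1/(2π)) ∫_0^{2π} |f|^2 = Σ |c_n|^2.
Compute the left side: (1/(2π)) [∫_0^π 12^2 dx + ∫_π^{2π} 5^2 dx] = (1/(2π)) · (144π + 25π) = (144 + 25)/2 = 169/2.
So Σ_{n ∈ Z} |c_n|^2 = 169/2.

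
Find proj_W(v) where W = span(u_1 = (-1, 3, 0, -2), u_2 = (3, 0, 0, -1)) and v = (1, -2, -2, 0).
proj_W(v) = (172/139, -201/139, 0, 99/139)

Set up U = [u_1 | ... | u_2] ∈ R^(4×2). The projector onto W = col(U) is P = U (U^T U)^(-1) U^T.
Compute U^T U =
  [14, -1]
  [-1, 10],
and U^T v = (-7, 3).
Solve U^T U · c = U^T v for the coefficients: c = (-67/139, 35/139). The projection is proj_W(v) = U c.
Check: (v - proj_W(v)) · u_1 = 0  (should be 0).
Check: (v - proj_W(v)) · u_2 = 0  (should be 0).
Result: proj_W(v) = (172/139, -201/139, 0, 99/139).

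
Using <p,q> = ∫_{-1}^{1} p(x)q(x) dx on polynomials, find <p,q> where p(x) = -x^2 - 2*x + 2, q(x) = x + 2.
<p,q> = 16/3

Expand the product: p(x)·q(x) = -x^3 - 4*x^2 - 2*x + 4.
∫_{-1}^{1} of each monomial x^k gives [2/(k+1) if k even, 0 if k odd]. Integrating term-by-term (or equivalently evaluating the antiderivative F(x) = -x^4/4 - 4*x^3/3 - x^2 + 4*x at the endpoints):
  F(1) − F(−1) = 17/12 − (-47/12) = 16/3.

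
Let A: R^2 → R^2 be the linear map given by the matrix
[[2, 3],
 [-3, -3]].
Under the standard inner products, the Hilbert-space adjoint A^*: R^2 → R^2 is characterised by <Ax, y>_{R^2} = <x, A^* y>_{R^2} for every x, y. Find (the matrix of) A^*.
A^* = A^T =
[[2, -3],
 [3, -3]]

For real matrices with standard dot products, the defining identity <Ax, y> = <x, A^* y> gives (Ax)^T y = x^T (A^*) y, i.e. x^T A^T y = x^T (A^*) y. Since this holds for all x, y, we must have A^* = A^T. Therefore
A^* =
[[2, -3],
 [3, -3]].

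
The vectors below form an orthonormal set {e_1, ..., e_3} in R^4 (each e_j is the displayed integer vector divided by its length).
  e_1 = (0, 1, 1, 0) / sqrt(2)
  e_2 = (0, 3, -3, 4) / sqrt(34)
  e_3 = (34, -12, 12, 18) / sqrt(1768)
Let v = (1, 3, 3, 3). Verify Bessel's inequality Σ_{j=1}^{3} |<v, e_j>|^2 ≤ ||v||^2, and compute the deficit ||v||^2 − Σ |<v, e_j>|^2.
Σ |<v, e_j>|^2 = 346/13; ||v||^2 = 28; deficit = 18/13

Write each e_j = u_j / sqrt(<u_j, u_j>) where u_j is the displayed integer vector. Then <v, e_j> = <v, u_j> / sqrt(<u_j, u_j>), so |<v, e_j>|^2 = <v, u_j>^2 / <u_j, u_j>.
Coefficients: <v, e_1> = 6/sqrt(2), <v, e_2> = 12/sqrt(34), <v, e_3> = 88/sqrt(1768).
Square and sum: Σ |<v, e_j>|^2 = 346/13.
Compute ||v||^2 = v·v = 28.
Deficit = 28 − 346/13 = 18/13 ≥ 0, confirming Bessel's inequality. (The deficit equals ||v − Σ <v,e_j> e_j||^2, the squared distance from v to span{e_j}.)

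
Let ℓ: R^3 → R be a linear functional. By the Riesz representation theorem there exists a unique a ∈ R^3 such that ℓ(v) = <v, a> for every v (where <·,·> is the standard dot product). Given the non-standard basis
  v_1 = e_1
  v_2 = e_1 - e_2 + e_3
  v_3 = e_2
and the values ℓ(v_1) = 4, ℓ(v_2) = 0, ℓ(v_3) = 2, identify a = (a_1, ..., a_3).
a = (4, 2, -2)

Write a = (a_1, ..., a_3) in the standard basis. For each basis vector v_i, ℓ(v_i) = <v_i, a> is a linear equation in the a_j's. Collect the n equations into a matrix system V a = ℓ, where row i of V is v_i (expressed in the standard basis). Since V is invertible (lower-triangular with 1s on the diagonal, up to permutation), solve by back-substitution:
  V =
[[1, 0, 0],
 [1, -1, 1],
 [0, 1, 0]]
  V a = (4, 0, 2)
Solving gives a = (4, 2, -2).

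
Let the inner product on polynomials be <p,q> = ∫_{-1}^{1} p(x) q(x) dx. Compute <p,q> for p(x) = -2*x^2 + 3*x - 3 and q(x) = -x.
<p,q> = -2

Expand the product: p(x)·q(x) = 2*x^3 - 3*x^2 + 3*x.
∫_{-1}^{1} of each monomial x^k gives [2/(k+1) if k even, 0 if k odd]. Integrating term-by-term (or equivalently evaluating the antiderivative F(x) = x^4/2 - x^3 + 3*x^2/2 at the endpoints):
  F(1) − F(−1) = 1 − (3) = -2.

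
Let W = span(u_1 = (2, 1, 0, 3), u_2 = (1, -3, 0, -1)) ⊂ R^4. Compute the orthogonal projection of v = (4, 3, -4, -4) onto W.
proj_W(v) = (-8/23, 13/46, 0, -9/46)

Set up U = [u_1 | ... | u_2] ∈ R^(4×2). The projector onto W = col(U) is P = U (U^T U)^(-1) U^T.
Compute U^T U =
  [14, -4]
  [-4, 11],
and U^T v = (-1, -1).
Solve U^T U · c = U^T v for the coefficients: c = (-5/46, -3/23). The projection is proj_W(v) = U c.
Check: (v - proj_W(v)) · u_1 = 0  (should be 0).
Check: (v - proj_W(v)) · u_2 = 0  (should be 0).
Result: proj_W(v) = (-8/23, 13/46, 0, -9/46).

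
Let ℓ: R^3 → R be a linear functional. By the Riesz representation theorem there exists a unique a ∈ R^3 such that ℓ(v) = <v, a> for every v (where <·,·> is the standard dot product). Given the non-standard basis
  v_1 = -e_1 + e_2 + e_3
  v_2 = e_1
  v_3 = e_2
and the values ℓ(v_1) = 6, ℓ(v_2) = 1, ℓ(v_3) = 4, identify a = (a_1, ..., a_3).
a = (1, 4, 3)

Write a = (a_1, ..., a_3) in the standard basis. For each basis vector v_i, ℓ(v_i) = <v_i, a> is a linear equation in the a_j's. Collect the n equations into a matrix system V a = ℓ, where row i of V is v_i (expressed in the standard basis). Since V is invertible (lower-triangular with 1s on the diagonal, up to permutation), solve by back-substitution:
  V =
[[-1, 1, 1],
 [1, 0, 0],
 [0, 1, 0]]
  V a = (6, 1, 4)
Solving gives a = (1, 4, 3).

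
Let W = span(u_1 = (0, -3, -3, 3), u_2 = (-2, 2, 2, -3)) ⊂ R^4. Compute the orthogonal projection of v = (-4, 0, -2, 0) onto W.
proj_W(v) = (-26/7, -9/7, -9/7, -4/7)

Set up U = [u_1 | ... | u_2] ∈ R^(4×2). The projector onto W = col(U) is P = U (U^T U)^(-1) U^T.
Compute U^T U =
  [27, -21]
  [-21, 21],
and U^T v = (6, 4).
Solve U^T U · c = U^T v for the coefficients: c = (5/3, 13/7). The projection is proj_W(v) = U c.
Check: (v - proj_W(v)) · u_1 = 0  (should be 0).
Check: (v - proj_W(v)) · u_2 = 0  (should be 0).
Result: proj_W(v) = (-26/7, -9/7, -9/7, -4/7).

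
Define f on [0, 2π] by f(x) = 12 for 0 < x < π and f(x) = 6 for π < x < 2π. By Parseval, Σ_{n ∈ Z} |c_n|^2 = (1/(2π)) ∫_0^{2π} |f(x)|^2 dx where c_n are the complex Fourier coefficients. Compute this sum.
Σ |c_n|^2 = 90

Parseval equates the L^2 energy of f (normalised by 1/(2π)) with the ℓ^2 sum of its Fourier coefficients: (1/(2π)) ∫_0^{2π} |f|^2 = Σ |c_n|^2.
Compute the left side: (1/(2π)) [∫_0^π 12^2 dx + ∫_π^{2π} 6^2 dx] = (1/(2π)) · (144π + 36π) = (144 + 36)/2 = 90.
So Σ_{n ∈ Z} |c_n|^2 = 90.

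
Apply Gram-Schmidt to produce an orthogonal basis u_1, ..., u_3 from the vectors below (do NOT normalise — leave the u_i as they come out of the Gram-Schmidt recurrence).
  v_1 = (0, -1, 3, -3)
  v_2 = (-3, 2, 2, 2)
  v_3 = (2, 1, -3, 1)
Orthogonal basis:
  u_1 = (0, -1, 3, -3)
  u_2 = (-3, 36/19, 44/19, 32/19)
  u_3 = (256/395, 462/395, 38/395, -116/395)

Apply the Gram-Schmidt recurrence
  u_1 = v_1
  u_i = v_i − Σ_{j<i} ((v_i · u_j) / (u_j · u_j)) · u_j.

Step by step this gives:
  u_1 = (0, -1, 3, -3)
  u_2 = (-3, 36/19, 44/19, 32/19)
  u_3 = (256/395, 462/395, 38/395, -116/395)

Orthogonality check:
  u_2 · u_1 = 0 (should be 0)
  u_3 · u_1 = 0 (should be 0)
  u_3 · u_2 = 0 (should be 0)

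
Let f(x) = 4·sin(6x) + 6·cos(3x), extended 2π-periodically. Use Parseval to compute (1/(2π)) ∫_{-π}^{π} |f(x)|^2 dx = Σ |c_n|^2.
Σ |c_n|^2 = 26

Expand |f|^2 and use orthogonality of {sin(nx), cos(mx)} on [-π, π]:
  ∫_{-π}^{π} sin(nx)^2 dx = π, ∫ cos(mx)^2 dx = π, and cross terms integrate to 0.
So ∫_{-π}^{π} f(x)^2 dx = 4^2 · π + 6^2 · π = (16 + 36)π.
Divide by 2π: (16 + 36)/2 = 26.
By Parseval, this equals Σ |c_n|^2.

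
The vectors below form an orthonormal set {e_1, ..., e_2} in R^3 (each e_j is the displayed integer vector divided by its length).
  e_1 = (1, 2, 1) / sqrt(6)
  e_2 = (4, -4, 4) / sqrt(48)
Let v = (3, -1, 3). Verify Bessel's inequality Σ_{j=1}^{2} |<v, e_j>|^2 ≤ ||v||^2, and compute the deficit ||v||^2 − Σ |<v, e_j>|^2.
Σ |<v, e_j>|^2 = 19; ||v||^2 = 19; deficit = 0

Write each e_j = u_j / sqrt(<u_j, u_j>) where u_j is the displayed integer vector. Then <v, e_j> = <v, u_j> / sqrt(<u_j, u_j>), so |<v, e_j>|^2 = <v, u_j>^2 / <u_j, u_j>.
Coefficients: <v, e_1> = 4/sqrt(6), <v, e_2> = 28/sqrt(48).
Square and sum: Σ |<v, e_j>|^2 = 19.
Compute ||v||^2 = v·v = 19.
Deficit = 19 − 19 = 0 ≥ 0, confirming Bessel's inequality. (The deficit equals ||v − Σ <v,e_j> e_j||^2, the squared distance from v to span{e_j}.)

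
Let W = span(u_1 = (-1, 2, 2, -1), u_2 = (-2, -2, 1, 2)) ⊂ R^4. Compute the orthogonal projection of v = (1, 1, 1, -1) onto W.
proj_W(v) = (1/3, 4/3, 1/3, -1)

Set up U = [u_1 | ... | u_2] ∈ R^(4×2). The projector onto W = col(U) is P = U (U^T U)^(-1) U^T.
Compute U^T U =
  [10, -2]
  [-2, 13],
and U^T v = (4, -5).
Solve U^T U · c = U^T v for the coefficients: c = (1/3, -1/3). The projection is proj_W(v) = U c.
Check: (v - proj_W(v)) · u_1 = 0  (should be 0).
Check: (v - proj_W(v)) · u_2 = 0  (should be 0).
Result: proj_W(v) = (1/3, 4/3, 1/3, -1).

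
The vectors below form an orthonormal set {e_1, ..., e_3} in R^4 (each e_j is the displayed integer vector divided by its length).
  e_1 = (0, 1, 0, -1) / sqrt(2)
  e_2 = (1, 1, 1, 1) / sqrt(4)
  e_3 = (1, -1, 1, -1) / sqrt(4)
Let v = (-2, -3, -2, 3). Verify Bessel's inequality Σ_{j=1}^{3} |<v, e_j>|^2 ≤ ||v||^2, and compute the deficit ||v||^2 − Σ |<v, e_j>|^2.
Σ |<v, e_j>|^2 = 26; ||v||^2 = 26; deficit = 0

Write each e_j = u_j / sqrt(<u_j, u_j>) where u_j is the displayed integer vector. Then <v, e_j> = <v, u_j> / sqrt(<u_j, u_j>), so |<v, e_j>|^2 = <v, u_j>^2 / <u_j, u_j>.
Coefficients: <v, e_1> = -6/sqrt(2), <v, e_2> = -4/sqrt(4), <v, e_3> = -4/sqrt(4).
Square and sum: Σ |<v, e_j>|^2 = 26.
Compute ||v||^2 = v·v = 26.
Deficit = 26 − 26 = 0 ≥ 0, confirming Bessel's inequality. (The deficit equals ||v − Σ <v,e_j> e_j||^2, the squared distance from v to span{e_j}.)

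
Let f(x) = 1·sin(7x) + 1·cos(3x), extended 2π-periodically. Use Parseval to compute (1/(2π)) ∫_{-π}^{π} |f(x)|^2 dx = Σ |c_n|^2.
Σ |c_n|^2 = 1

Expand |f|^2 and use orthogonality of {sin(nx), cos(mx)} on [-π, π]:
  ∫_{-π}^{π} sin(nx)^2 dx = π, ∫ cos(mx)^2 dx = π, and cross terms integrate to 0.
So ∫_{-π}^{π} f(x)^2 dx = 1^2 · π + 1^2 · π = (1 + 1)π.
Divide by 2π: (1 + 1)/2 = 1.
By Parseval, this equals Σ |c_n|^2.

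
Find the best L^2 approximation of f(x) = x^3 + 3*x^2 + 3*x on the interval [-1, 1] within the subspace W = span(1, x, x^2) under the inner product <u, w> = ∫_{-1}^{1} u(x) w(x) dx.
g(x) = 3*x^2 + 18*x/5

The best approximation g ∈ W is the orthogonal projection of f onto W. Writing g = a_0 + a_1 x + a_2 x^2, the coefficients solve the normal equations G · a = b where
  G_{ij} = <φ_i, φ_j> and b_i = <f, φ_i>, with φ_0 = 1, φ_1 = x, φ_2 = x^2.
G =
  [2, 0, 2/3]
  [0, 2/3, 0]
  [2/3, 0, 2/5],
b = (2, 12/5, 6/5).
Solving gives a_0 = 0, a_1 = 18/5, a_2 = 3, so
  g(x) = 3*x^2 + 18*x/5.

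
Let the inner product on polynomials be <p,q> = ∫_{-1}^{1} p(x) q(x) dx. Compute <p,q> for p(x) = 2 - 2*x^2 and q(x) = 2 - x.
<p,q> = 16/3

Expand the product: p(x)·q(x) = 2*x^3 - 4*x^2 - 2*x + 4.
∫_{-1}^{1} of each monomial x^k gives [2/(k+1) if k even, 0 if k odd]. Integrating term-by-term (or equivalently evaluating the antiderivative F(x) = x^4/2 - 4*x^3/3 - x^2 + 4*x at the endpoints):
  F(1) − F(−1) = 13/6 − (-19/6) = 16/3.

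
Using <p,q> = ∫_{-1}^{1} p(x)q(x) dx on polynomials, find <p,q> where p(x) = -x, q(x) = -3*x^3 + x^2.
<p,q> = 6/5

Expand the product: p(x)·q(x) = 3*x^4 - x^3.
∫_{-1}^{1} of each monomial x^k gives [2/(k+1) if k even, 0 if k odd]. Integrating term-by-term (or equivalently evaluating the antiderivative F(x) = 3*x^5/5 - x^4/4 at the endpoints):
  F(1) − F(−1) = 7/20 − (-17/20) = 6/5.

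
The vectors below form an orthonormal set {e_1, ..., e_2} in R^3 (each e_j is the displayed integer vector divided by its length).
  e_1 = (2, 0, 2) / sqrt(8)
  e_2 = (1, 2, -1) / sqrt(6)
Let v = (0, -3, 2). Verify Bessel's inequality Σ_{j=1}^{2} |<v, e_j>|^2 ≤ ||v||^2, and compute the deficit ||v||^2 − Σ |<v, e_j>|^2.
Σ |<v, e_j>|^2 = 38/3; ||v||^2 = 13; deficit = 1/3

Write each e_j = u_j / sqrt(<u_j, u_j>) where u_j is the displayed integer vector. Then <v, e_j> = <v, u_j> / sqrt(<u_j, u_j>), so |<v, e_j>|^2 = <v, u_j>^2 / <u_j, u_j>.
Coefficients: <v, e_1> = 4/sqrt(8), <v, e_2> = -8/sqrt(6).
Square and sum: Σ |<v, e_j>|^2 = 38/3.
Compute ||v||^2 = v·v = 13.
Deficit = 13 − 38/3 = 1/3 ≥ 0, confirming Bessel's inequality. (The deficit equals ||v − Σ <v,e_j> e_j||^2, the squared distance from v to span{e_j}.)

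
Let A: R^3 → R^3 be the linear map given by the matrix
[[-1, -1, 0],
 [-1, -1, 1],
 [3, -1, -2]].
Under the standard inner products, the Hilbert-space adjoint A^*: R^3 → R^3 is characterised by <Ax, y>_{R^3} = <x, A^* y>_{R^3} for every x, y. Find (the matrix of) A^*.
A^* = A^T =
[[-1, -1, 3],
 [-1, -1, -1],
 [0, 1, -2]]

For real matrices with standard dot products, the defining identity <Ax, y> = <x, A^* y> gives (Ax)^T y = x^T (A^*) y, i.e. x^T A^T y = x^T (A^*) y. Since this holds for all x, y, we must have A^* = A^T. Therefore
A^* =
[[-1, -1, 3],
 [-1, -1, -1],
 [0, 1, -2]].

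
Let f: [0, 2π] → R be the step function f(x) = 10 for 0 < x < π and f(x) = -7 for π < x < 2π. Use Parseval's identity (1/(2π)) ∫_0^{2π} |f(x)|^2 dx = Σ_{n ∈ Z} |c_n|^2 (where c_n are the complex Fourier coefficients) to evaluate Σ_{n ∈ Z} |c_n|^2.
Σ |c_n|^2 = 149/2

Parseval equates the L^2 energy of f (normalised by 1/(2π)) with the ℓ^2 sum of its Fourier coefficients: (1/(2π)) ∫_0^{2π} |f|^2 = Σ |c_n|^2.
Compute the left side: (1/(2π)) [∫_0^π 10^2 dx + ∫_π^{2π} (-7)^2 dx] = (1/(2π)) · (100π + 49π) = (100 + 49)/2 = 149/2.
So Σ_{n ∈ Z} |c_n|^2 = 149/2.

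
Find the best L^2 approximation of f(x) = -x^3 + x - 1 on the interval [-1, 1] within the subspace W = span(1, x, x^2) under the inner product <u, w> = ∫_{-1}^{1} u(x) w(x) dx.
g(x) = 2*x/5 - 1

The best approximation g ∈ W is the orthogonal projection of f onto W. Writing g = a_0 + a_1 x + a_2 x^2, the coefficients solve the normal equations G · a = b where
  G_{ij} = <φ_i, φ_j> and b_i = <f, φ_i>, with φ_0 = 1, φ_1 = x, φ_2 = x^2.
G =
  [2, 0, 2/3]
  [0, 2/3, 0]
  [2/3, 0, 2/5],
b = (-2, 4/15, -2/3).
Solving gives a_0 = -1, a_1 = 2/5, a_2 = 0, so
  g(x) = 2*x/5 - 1.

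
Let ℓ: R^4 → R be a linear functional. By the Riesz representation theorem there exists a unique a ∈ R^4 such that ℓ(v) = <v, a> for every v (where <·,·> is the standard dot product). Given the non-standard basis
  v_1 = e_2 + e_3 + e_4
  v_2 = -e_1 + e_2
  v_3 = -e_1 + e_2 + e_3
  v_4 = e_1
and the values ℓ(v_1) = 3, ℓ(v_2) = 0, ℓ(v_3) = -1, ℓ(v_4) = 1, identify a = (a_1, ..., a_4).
a = (1, 1, -1, 3)

Write a = (a_1, ..., a_4) in the standard basis. For each basis vector v_i, ℓ(v_i) = <v_i, a> is a linear equation in the a_j's. Collect the n equations into a matrix system V a = ℓ, where row i of V is v_i (expressed in the standard basis). Since V is invertible (lower-triangular with 1s on the diagonal, up to permutation), solve by back-substitution:
  V =
[[0, 1, 1, 1],
 [-1, 1, 0, 0],
 [-1, 1, 1, 0],
 [1, 0, 0, 0]]
  V a = (3, 0, -1, 1)
Solving gives a = (1, 1, -1, 3).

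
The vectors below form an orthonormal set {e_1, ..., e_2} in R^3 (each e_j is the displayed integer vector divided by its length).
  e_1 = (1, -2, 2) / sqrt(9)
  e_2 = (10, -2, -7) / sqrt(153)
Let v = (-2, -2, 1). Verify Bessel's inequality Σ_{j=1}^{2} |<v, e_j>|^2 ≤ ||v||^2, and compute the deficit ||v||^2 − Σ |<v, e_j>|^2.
Σ |<v, e_j>|^2 = 89/17; ||v||^2 = 9; deficit = 64/17

Write each e_j = u_j / sqrt(<u_j, u_j>) where u_j is the displayed integer vector. Then <v, e_j> = <v, u_j> / sqrt(<u_j, u_j>), so |<v, e_j>|^2 = <v, u_j>^2 / <u_j, u_j>.
Coefficients: <v, e_1> = 4/sqrt(9), <v, e_2> = -23/sqrt(153).
Square and sum: Σ |<v, e_j>|^2 = 89/17.
Compute ||v||^2 = v·v = 9.
Deficit = 9 − 89/17 = 64/17 ≥ 0, confirming Bessel's inequality. (The deficit equals ||v − Σ <v,e_j> e_j||^2, the squared distance from v to span{e_j}.)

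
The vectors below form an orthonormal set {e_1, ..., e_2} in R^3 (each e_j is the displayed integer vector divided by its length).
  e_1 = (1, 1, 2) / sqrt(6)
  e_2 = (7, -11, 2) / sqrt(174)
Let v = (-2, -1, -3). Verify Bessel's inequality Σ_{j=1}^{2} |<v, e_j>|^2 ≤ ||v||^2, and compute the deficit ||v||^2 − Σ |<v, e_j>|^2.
Σ |<v, e_j>|^2 = 405/29; ||v||^2 = 14; deficit = 1/29

Write each e_j = u_j / sqrt(<u_j, u_j>) where u_j is the displayed integer vector. Then <v, e_j> = <v, u_j> / sqrt(<u_j, u_j>), so |<v, e_j>|^2 = <v, u_j>^2 / <u_j, u_j>.
Coefficients: <v, e_1> = -9/sqrt(6), <v, e_2> = -9/sqrt(174).
Square and sum: Σ |<v, e_j>|^2 = 405/29.
Compute ||v||^2 = v·v = 14.
Deficit = 14 − 405/29 = 1/29 ≥ 0, confirming Bessel's inequality. (The deficit equals ||v − Σ <v,e_j> e_j||^2, the squared distance from v to span{e_j}.)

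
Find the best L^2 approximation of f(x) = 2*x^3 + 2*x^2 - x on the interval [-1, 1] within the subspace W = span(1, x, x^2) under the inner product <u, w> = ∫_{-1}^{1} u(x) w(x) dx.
g(x) = 2*x^2 + x/5

The best approximation g ∈ W is the orthogonal projection of f onto W. Writing g = a_0 + a_1 x + a_2 x^2, the coefficients solve the normal equations G · a = b where
  G_{ij} = <φ_i, φ_j> and b_i = <f, φ_i>, with φ_0 = 1, φ_1 = x, φ_2 = x^2.
G =
  [2, 0, 2/3]
  [0, 2/3, 0]
  [2/3, 0, 2/5],
b = (4/3, 2/15, 4/5).
Solving gives a_0 = 0, a_1 = 1/5, a_2 = 2, so
  g(x) = 2*x^2 + x/5.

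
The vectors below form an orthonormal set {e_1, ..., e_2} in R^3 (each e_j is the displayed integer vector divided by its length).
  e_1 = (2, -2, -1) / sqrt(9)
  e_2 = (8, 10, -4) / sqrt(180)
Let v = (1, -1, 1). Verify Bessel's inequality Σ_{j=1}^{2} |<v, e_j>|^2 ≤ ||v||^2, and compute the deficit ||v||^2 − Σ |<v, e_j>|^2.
Σ |<v, e_j>|^2 = 6/5; ||v||^2 = 3; deficit = 9/5

Write each e_j = u_j / sqrt(<u_j, u_j>) where u_j is the displayed integer vector. Then <v, e_j> = <v, u_j> / sqrt(<u_j, u_j>), so |<v, e_j>|^2 = <v, u_j>^2 / <u_j, u_j>.
Coefficients: <v, e_1> = 3/sqrt(9), <v, e_2> = -6/sqrt(180).
Square and sum: Σ |<v, e_j>|^2 = 6/5.
Compute ||v||^2 = v·v = 3.
Deficit = 3 − 6/5 = 9/5 ≥ 0, confirming Bessel's inequality. (The deficit equals ||v − Σ <v,e_j> e_j||^2, the squared distance from v to span{e_j}.)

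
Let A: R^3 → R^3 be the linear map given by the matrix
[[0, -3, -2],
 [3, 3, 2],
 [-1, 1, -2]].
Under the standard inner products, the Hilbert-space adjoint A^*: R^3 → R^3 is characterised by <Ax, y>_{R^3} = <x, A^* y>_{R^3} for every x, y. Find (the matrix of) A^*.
A^* = A^T =
[[0, 3, -1],
 [-3, 3, 1],
 [-2, 2, -2]]

For real matrices with standard dot products, the defining identity <Ax, y> = <x, A^* y> gives (Ax)^T y = x^T (A^*) y, i.e. x^T A^T y = x^T (A^*) y. Since this holds for all x, y, we must have A^* = A^T. Therefore
A^* =
[[0, 3, -1],
 [-3, 3, 1],
 [-2, 2, -2]].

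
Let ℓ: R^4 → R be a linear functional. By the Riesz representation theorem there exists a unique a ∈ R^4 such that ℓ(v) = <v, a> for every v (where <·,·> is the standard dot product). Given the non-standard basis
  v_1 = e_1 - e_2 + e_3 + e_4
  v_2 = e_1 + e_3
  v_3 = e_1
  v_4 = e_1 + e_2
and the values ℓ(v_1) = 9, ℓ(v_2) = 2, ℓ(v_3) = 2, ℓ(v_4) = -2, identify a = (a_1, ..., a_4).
a = (2, -4, 0, 3)

Write a = (a_1, ..., a_4) in the standard basis. For each basis vector v_i, ℓ(v_i) = <v_i, a> is a linear equation in the a_j's. Collect the n equations into a matrix system V a = ℓ, where row i of V is v_i (expressed in the standard basis). Since V is invertible (lower-triangular with 1s on the diagonal, up to permutation), solve by back-substitution:
  V =
[[1, -1, 1, 1],
 [1, 0, 1, 0],
 [1, 0, 0, 0],
 [1, 1, 0, 0]]
  V a = (9, 2, 2, -2)
Solving gives a = (2, -4, 0, 3).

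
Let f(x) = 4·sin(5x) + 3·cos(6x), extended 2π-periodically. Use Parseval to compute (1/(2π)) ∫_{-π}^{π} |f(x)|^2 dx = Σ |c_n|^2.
Σ |c_n|^2 = 25/2

Expand |f|^2 and use orthogonality of {sin(nx), cos(mx)} on [-π, π]:
  ∫_{-π}^{π} sin(nx)^2 dx = π, ∫ cos(mx)^2 dx = π, and cross terms integrate to 0.
So ∫_{-π}^{π} f(x)^2 dx = 4^2 · π + 3^2 · π = (16 + 9)π.
Divide by 2π: (16 + 9)/2 = 25/2.
By Parseval, this equals Σ |c_n|^2.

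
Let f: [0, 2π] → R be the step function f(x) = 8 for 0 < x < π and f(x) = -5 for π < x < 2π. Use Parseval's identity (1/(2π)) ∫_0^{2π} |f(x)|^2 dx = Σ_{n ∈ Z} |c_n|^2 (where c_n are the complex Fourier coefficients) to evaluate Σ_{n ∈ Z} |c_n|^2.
Σ |c_n|^2 = 89/2

Parseval equates the L^2 energy of f (normalised by 1/(2π)) with the ℓ^2 sum of its Fourier coefficients: (1/(2π)) ∫_0^{2π} |f|^2 = Σ |c_n|^2.
Compute the left side: (1/(2π)) [∫_0^π 8^2 dx + ∫_π^{2π} (-5)^2 dx] = (1/(2π)) · (64π + 25π) = (64 + 25)/2 = 89/2.
So Σ_{n ∈ Z} |c_n|^2 = 89/2.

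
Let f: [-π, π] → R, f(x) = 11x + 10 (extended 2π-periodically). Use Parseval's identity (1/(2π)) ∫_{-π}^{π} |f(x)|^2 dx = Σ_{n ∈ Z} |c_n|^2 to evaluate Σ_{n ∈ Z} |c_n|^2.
Σ |c_n|^2 = 121π^2/3 + 100

Expand and integrate term by term over [-π, π]:
  ∫ (11x)^2 dx = 121·(2π^3/3); ∫ 2·11·(10)·x dx = 0 (odd integrand); ∫ 10^2 dx = 100·2π.
So (1/(2π)) ∫_{-π}^{π} (11x + 10)^2 dx = 121π^2/3 + 100 = 121π^2/3 + 100.
Parseval ⇒ Σ |c_n|^2 = 121π^2/3 + 100.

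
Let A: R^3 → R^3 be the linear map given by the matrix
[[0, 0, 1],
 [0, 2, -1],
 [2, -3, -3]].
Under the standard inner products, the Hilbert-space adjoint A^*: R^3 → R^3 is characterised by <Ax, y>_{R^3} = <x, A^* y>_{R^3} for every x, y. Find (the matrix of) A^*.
A^* = A^T =
[[0, 0, 2],
 [0, 2, -3],
 [1, -1, -3]]

For real matrices with standard dot products, the defining identity <Ax, y> = <x, A^* y> gives (Ax)^T y = x^T (A^*) y, i.e. x^T A^T y = x^T (A^*) y. Since this holds for all x, y, we must have A^* = A^T. Therefore
A^* =
[[0, 0, 2],
 [0, 2, -3],
 [1, -1, -3]].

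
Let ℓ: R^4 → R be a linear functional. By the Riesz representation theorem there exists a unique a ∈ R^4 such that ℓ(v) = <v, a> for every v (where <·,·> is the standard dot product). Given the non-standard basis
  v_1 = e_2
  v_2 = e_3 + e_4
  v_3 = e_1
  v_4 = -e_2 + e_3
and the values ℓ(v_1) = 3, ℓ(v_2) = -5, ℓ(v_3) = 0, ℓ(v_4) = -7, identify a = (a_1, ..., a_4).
a = (0, 3, -4, -1)

Write a = (a_1, ..., a_4) in the standard basis. For each basis vector v_i, ℓ(v_i) = <v_i, a> is a linear equation in the a_j's. Collect the n equations into a matrix system V a = ℓ, where row i of V is v_i (expressed in the standard basis). Since V is invertible (lower-triangular with 1s on the diagonal, up to permutation), solve by back-substitution:
  V =
[[0, 1, 0, 0],
 [0, 0, 1, 1],
 [1, 0, 0, 0],
 [0, -1, 1, 0]]
  V a = (3, -5, 0, -7)
Solving gives a = (0, 3, -4, -1).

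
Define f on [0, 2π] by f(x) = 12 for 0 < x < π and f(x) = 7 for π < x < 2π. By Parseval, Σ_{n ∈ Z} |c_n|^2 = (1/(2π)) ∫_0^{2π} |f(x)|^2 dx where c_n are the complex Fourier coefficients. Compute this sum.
Σ |c_n|^2 = 193/2

Parseval equates the L^2 energy of f (normalised by 1/(2π)) with the ℓ^2 sum of its Fourier coefficients: (1/(2π)) ∫_0^{2π} |f|^2 = Σ |c_n|^2.
Compute the left side: (1/(2π)) [∫_0^π 12^2 dx + ∫_π^{2π} 7^2 dx] = (1/(2π)) · (144π + 49π) = (144 + 49)/2 = 193/2.
So Σ_{n ∈ Z} |c_n|^2 = 193/2.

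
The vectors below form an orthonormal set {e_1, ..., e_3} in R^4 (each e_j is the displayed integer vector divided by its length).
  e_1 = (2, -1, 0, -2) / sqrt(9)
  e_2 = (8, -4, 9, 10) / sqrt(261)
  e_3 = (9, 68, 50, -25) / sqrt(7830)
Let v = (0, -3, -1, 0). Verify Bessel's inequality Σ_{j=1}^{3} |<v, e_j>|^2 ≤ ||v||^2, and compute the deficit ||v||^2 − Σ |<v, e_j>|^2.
Σ |<v, e_j>|^2 = 1252/135; ||v||^2 = 10; deficit = 98/135

Write each e_j = u_j / sqrt(<u_j, u_j>) where u_j is the displayed integer vector. Then <v, e_j> = <v, u_j> / sqrt(<u_j, u_j>), so |<v, e_j>|^2 = <v, u_j>^2 / <u_j, u_j>.
Coefficients: <v, e_1> = 3/sqrt(9), <v, e_2> = 3/sqrt(261), <v, e_3> = -254/sqrt(7830).
Square and sum: Σ |<v, e_j>|^2 = 1252/135.
Compute ||v||^2 = v·v = 10.
Deficit = 10 − 1252/135 = 98/135 ≥ 0, confirming Bessel's inequality. (The deficit equals ||v − Σ <v,e_j> e_j||^2, the squared distance from v to span{e_j}.)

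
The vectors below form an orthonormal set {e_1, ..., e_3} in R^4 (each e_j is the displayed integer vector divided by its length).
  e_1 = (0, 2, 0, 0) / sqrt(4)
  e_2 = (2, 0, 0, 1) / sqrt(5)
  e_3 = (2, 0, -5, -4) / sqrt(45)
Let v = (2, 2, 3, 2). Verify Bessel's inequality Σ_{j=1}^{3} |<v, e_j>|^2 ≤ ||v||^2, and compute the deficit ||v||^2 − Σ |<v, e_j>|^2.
Σ |<v, e_j>|^2 = 173/9; ||v||^2 = 21; deficit = 16/9

Write each e_j = u_j / sqrt(<u_j, u_j>) where u_j is the displayed integer vector. Then <v, e_j> = <v, u_j> / sqrt(<u_j, u_j>), so |<v, e_j>|^2 = <v, u_j>^2 / <u_j, u_j>.
Coefficients: <v, e_1> = 4/sqrt(4), <v, e_2> = 6/sqrt(5), <v, e_3> = -19/sqrt(45).
Square and sum: Σ |<v, e_j>|^2 = 173/9.
Compute ||v||^2 = v·v = 21.
Deficit = 21 − 173/9 = 16/9 ≥ 0, confirming Bessel's inequality. (The deficit equals ||v − Σ <v,e_j> e_j||^2, the squared distance from v to span{e_j}.)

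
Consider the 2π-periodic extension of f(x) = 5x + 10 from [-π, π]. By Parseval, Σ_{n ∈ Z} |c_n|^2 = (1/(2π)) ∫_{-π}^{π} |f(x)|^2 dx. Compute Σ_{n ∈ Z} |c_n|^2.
Σ |c_n|^2 = 25π^2/3 + 100

Expand and integrate term by term over [-π, π]:
  ∫ (5x)^2 dx = 25·(2π^3/3); ∫ 2·5·(10)·x dx = 0 (odd integrand); ∫ 10^2 dx = 100·2π.
So (1/(2π)) ∫_{-π}^{π} (5x + 10)^2 dx = 25π^2/3 + 100 = 25π^2/3 + 100.
Parseval ⇒ Σ |c_n|^2 = 25π^2/3 + 100.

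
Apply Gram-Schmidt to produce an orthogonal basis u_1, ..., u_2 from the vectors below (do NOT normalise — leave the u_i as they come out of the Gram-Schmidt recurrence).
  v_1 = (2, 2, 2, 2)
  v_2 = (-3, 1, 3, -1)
Orthogonal basis:
  u_1 = (2, 2, 2, 2)
  u_2 = (-3, 1, 3, -1)

Apply the Gram-Schmidt recurrence
  u_1 = v_1
  u_i = v_i − Σ_{j<i} ((v_i · u_j) / (u_j · u_j)) · u_j.

Step by step this gives:
  u_1 = (2, 2, 2, 2)
  u_2 = (-3, 1, 3, -1)

Orthogonality check:
  u_2 · u_1 = 0 (should be 0)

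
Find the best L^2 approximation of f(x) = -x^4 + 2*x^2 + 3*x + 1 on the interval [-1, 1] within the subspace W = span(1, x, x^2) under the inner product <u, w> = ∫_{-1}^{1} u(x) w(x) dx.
g(x) = 8*x^2/7 + 3*x + 38/35

The best approximation g ∈ W is the orthogonal projection of f onto W. Writing g = a_0 + a_1 x + a_2 x^2, the coefficients solve the normal equations G · a = b where
  G_{ij} = <φ_i, φ_j> and b_i = <f, φ_i>, with φ_0 = 1, φ_1 = x, φ_2 = x^2.
G =
  [2, 0, 2/3]
  [0, 2/3, 0]
  [2/3, 0, 2/5],
b = (44/15, 2, 124/105).
Solving gives a_0 = 38/35, a_1 = 3, a_2 = 8/7, so
  g(x) = 8*x^2/7 + 3*x + 38/35.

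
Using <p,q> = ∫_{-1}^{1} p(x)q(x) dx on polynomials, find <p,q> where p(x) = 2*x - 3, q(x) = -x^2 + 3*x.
<p,q> = 6

Expand the product: p(x)·q(x) = -2*x^3 + 9*x^2 - 9*x.
∫_{-1}^{1} of each monomial x^k gives [2/(k+1) if k even, 0 if k odd]. Integrating term-by-term (or equivalently evaluating the antiderivative F(x) = -x^4/2 + 3*x^3 - 9*x^2/2 at the endpoints):
  F(1) − F(−1) = -2 − (-8) = 6.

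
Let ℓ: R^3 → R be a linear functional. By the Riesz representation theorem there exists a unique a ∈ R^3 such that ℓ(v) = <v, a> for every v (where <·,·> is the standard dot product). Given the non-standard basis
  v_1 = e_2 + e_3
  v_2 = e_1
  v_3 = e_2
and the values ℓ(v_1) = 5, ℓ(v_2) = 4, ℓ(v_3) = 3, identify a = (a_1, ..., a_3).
a = (4, 3, 2)

Write a = (a_1, ..., a_3) in the standard basis. For each basis vector v_i, ℓ(v_i) = <v_i, a> is a linear equation in the a_j's. Collect the n equations into a matrix system V a = ℓ, where row i of V is v_i (expressed in the standard basis). Since V is invertible (lower-triangular with 1s on the diagonal, up to permutation), solve by back-substitution:
  V =
[[0, 1, 1],
 [1, 0, 0],
 [0, 1, 0]]
  V a = (5, 4, 3)
Solving gives a = (4, 3, 2).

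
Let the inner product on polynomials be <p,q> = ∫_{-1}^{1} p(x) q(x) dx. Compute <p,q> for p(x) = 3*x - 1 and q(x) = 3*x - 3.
<p,q> = 12

Expand the product: p(x)·q(x) = 9*x^2 - 12*x + 3.
∫_{-1}^{1} of each monomial x^k gives [2/(k+1) if k even, 0 if k odd]. Integrating term-by-term (or equivalently evaluating the antiderivative F(x) = 3*x^3 - 6*x^2 + 3*x at the endpoints):
  F(1) − F(−1) = 0 − (-12) = 12.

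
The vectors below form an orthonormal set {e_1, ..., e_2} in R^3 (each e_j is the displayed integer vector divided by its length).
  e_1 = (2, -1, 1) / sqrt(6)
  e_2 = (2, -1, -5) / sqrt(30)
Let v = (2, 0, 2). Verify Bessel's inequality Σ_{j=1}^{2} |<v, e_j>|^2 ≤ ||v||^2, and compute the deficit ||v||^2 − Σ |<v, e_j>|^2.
Σ |<v, e_j>|^2 = 36/5; ||v||^2 = 8; deficit = 4/5

Write each e_j = u_j / sqrt(<u_j, u_j>) where u_j is the displayed integer vector. Then <v, e_j> = <v, u_j> / sqrt(<u_j, u_j>), so |<v, e_j>|^2 = <v, u_j>^2 / <u_j, u_j>.
Coefficients: <v, e_1> = 6/sqrt(6), <v, e_2> = -6/sqrt(30).
Square and sum: Σ |<v, e_j>|^2 = 36/5.
Compute ||v||^2 = v·v = 8.
Deficit = 8 − 36/5 = 4/5 ≥ 0, confirming Bessel's inequality. (The deficit equals ||v − Σ <v,e_j> e_j||^2, the squared distance from v to span{e_j}.)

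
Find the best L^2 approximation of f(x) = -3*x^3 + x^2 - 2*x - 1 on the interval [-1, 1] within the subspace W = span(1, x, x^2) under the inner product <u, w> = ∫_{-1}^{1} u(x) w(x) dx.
g(x) = x^2 - 19*x/5 - 1

The best approximation g ∈ W is the orthogonal projection of f onto W. Writing g = a_0 + a_1 x + a_2 x^2, the coefficients solve the normal equations G · a = b where
  G_{ij} = <φ_i, φ_j> and b_i = <f, φ_i>, with φ_0 = 1, φ_1 = x, φ_2 = x^2.
G =
  [2, 0, 2/3]
  [0, 2/3, 0]
  [2/3, 0, 2/5],
b = (-4/3, -38/15, -4/15).
Solving gives a_0 = -1, a_1 = -19/5, a_2 = 1, so
  g(x) = x^2 - 19*x/5 - 1.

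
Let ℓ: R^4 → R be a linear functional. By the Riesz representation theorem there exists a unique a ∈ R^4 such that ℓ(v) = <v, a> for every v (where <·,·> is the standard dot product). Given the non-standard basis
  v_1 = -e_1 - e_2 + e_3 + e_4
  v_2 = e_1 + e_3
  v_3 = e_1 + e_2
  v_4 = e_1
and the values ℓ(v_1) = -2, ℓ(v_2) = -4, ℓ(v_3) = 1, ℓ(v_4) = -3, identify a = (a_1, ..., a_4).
a = (-3, 4, -1, 0)

Write a = (a_1, ..., a_4) in the standard basis. For each basis vector v_i, ℓ(v_i) = <v_i, a> is a linear equation in the a_j's. Collect the n equations into a matrix system V a = ℓ, where row i of V is v_i (expressed in the standard basis). Since V is invertible (lower-triangular with 1s on the diagonal, up to permutation), solve by back-substitution:
  V =
[[-1, -1, 1, 1],
 [1, 0, 1, 0],
 [1, 1, 0, 0],
 [1, 0, 0, 0]]
  V a = (-2, -4, 1, -3)
Solving gives a = (-3, 4, -1, 0).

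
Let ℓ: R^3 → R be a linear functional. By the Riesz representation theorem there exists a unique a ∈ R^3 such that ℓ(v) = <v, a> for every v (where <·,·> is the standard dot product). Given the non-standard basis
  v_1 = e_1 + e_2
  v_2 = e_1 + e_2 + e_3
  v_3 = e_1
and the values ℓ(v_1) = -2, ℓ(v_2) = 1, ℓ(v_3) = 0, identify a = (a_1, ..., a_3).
a = (0, -2, 3)

Write a = (a_1, ..., a_3) in the standard basis. For each basis vector v_i, ℓ(v_i) = <v_i, a> is a linear equation in the a_j's. Collect the n equations into a matrix system V a = ℓ, where row i of V is v_i (expressed in the standard basis). Since V is invertible (lower-triangular with 1s on the diagonal, up to permutation), solve by back-substitution:
  V =
[[1, 1, 0],
 [1, 1, 1],
 [1, 0, 0]]
  V a = (-2, 1, 0)
Solving gives a = (0, -2, 3).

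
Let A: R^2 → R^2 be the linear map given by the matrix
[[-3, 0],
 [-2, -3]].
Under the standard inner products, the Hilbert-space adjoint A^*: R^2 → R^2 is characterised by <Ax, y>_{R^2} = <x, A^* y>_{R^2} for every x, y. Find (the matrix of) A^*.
A^* = A^T =
[[-3, -2],
 [0, -3]]

For real matrices with standard dot products, the defining identity <Ax, y> = <x, A^* y> gives (Ax)^T y = x^T (A^*) y, i.e. x^T A^T y = x^T (A^*) y. Since this holds for all x, y, we must have A^* = A^T. Therefore
A^* =
[[-3, -2],
 [0, -3]].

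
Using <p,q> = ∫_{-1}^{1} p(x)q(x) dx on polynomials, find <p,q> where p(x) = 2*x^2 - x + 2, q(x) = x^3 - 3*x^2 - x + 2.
<p,q> = 68/15

Expand the product: p(x)·q(x) = 2*x^5 - 7*x^4 + 3*x^3 - x^2 - 4*x + 4.
∫_{-1}^{1} of each monomial x^k gives [2/(k+1) if k even, 0 if k odd]. Integrating term-by-term (or equivalently evaluating the antiderivative F(x) = x^6/3 - 7*x^5/5 + 3*x^4/4 - x^3/3 - 2*x^2 + 4*x at the endpoints):
  F(1) − F(−1) = 27/20 − (-191/60) = 68/15.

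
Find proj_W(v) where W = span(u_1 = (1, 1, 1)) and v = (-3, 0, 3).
proj_W(v) = (0, 0, 0)

Set up U = [u_1 | ... | u_1] ∈ R^(3×1). The projector onto W = col(U) is P = U (U^T U)^(-1) U^T.
Compute U^T U =
  [3],
and U^T v = (0).
Solve U^T U · c = U^T v for the coefficients: c = (0). The projection is proj_W(v) = U c.
Check: (v - proj_W(v)) · u_1 = 0  (should be 0).
Result: proj_W(v) = (0, 0, 0).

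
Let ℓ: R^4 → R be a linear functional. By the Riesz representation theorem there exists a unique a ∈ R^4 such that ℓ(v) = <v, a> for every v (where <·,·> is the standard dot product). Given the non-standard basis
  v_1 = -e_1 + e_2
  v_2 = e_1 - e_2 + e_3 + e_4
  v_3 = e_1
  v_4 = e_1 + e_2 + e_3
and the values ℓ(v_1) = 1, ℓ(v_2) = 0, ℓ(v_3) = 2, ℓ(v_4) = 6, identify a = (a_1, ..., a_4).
a = (2, 3, 1, 0)

Write a = (a_1, ..., a_4) in the standard basis. For each basis vector v_i, ℓ(v_i) = <v_i, a> is a linear equation in the a_j's. Collect the n equations into a matrix system V a = ℓ, where row i of V is v_i (expressed in the standard basis). Since V is invertible (lower-triangular with 1s on the diagonal, up to permutation), solve by back-substitution:
  V =
[[-1, 1, 0, 0],
 [1, -1, 1, 1],
 [1, 0, 0, 0],
 [1, 1, 1, 0]]
  V a = (1, 0, 2, 6)
Solving gives a = (2, 3, 1, 0).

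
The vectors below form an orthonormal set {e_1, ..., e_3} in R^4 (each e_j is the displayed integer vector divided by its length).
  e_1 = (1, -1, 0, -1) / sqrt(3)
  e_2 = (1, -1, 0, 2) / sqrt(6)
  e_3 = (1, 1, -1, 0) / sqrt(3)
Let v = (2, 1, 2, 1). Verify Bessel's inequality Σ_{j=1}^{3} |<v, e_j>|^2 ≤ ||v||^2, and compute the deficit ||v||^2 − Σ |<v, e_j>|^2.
Σ |<v, e_j>|^2 = 11/6; ||v||^2 = 10; deficit = 49/6

Write each e_j = u_j / sqrt(<u_j, u_j>) where u_j is the displayed integer vector. Then <v, e_j> = <v, u_j> / sqrt(<u_j, u_j>), so |<v, e_j>|^2 = <v, u_j>^2 / <u_j, u_j>.
Coefficients: <v, e_1> = 0/sqrt(3), <v, e_2> = 3/sqrt(6), <v, e_3> = 1/sqrt(3).
Square and sum: Σ |<v, e_j>|^2 = 11/6.
Compute ||v||^2 = v·v = 10.
Deficit = 10 − 11/6 = 49/6 ≥ 0, confirming Bessel's inequality. (The deficit equals ||v − Σ <v,e_j> e_j||^2, the squared distance from v to span{e_j}.)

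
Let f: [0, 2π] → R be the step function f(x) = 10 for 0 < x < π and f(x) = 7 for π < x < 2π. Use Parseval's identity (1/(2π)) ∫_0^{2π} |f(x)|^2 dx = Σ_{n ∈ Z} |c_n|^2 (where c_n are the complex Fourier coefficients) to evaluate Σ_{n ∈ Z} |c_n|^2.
Σ |c_n|^2 = 149/2

Parseval equates the L^2 energy of f (normalised by 1/(2π)) with the ℓ^2 sum of its Fourier coefficients: (1/(2π)) ∫_0^{2π} |f|^2 = Σ |c_n|^2.
Compute the left side: (1/(2π)) [∫_0^π 10^2 dx + ∫_π^{2π} 7^2 dx] = (1/(2π)) · (100π + 49π) = (100 + 49)/2 = 149/2.
So Σ_{n ∈ Z} |c_n|^2 = 149/2.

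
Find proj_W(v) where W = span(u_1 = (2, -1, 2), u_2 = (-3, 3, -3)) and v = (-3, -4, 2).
proj_W(v) = (-1/2, -4, -1/2)

Set up U = [u_1 | ... | u_2] ∈ R^(3×2). The projector onto W = col(U) is P = U (U^T U)^(-1) U^T.
Compute U^T U =
  [9, -15]
  [-15, 27],
and U^T v = (2, -9).
Solve U^T U · c = U^T v for the coefficients: c = (-9/2, -17/6). The projection is proj_W(v) = U c.
Check: (v - proj_W(v)) · u_1 = 0  (should be 0).
Check: (v - proj_W(v)) · u_2 = 0  (should be 0).
Result: proj_W(v) = (-1/2, -4, -1/2).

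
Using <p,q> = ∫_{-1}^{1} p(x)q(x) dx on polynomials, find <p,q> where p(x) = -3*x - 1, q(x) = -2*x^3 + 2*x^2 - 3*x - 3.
<p,q> = 196/15

Expand the product: p(x)·q(x) = 6*x^4 - 4*x^3 + 7*x^2 + 12*x + 3.
∫_{-1}^{1} of each monomial x^k gives [2/(k+1) if k even, 0 if k odd]. Integrating term-by-term (or equivalently evaluating the antiderivative F(x) = 6*x^5/5 - x^4 + 7*x^3/3 + 6*x^2 + 3*x at the endpoints):
  F(1) − F(−1) = 173/15 − (-23/15) = 196/15.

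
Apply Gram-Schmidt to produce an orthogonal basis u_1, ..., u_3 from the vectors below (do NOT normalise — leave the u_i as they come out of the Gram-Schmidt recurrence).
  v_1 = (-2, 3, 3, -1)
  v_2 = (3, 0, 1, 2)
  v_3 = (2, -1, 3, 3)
Orthogonal basis:
  u_1 = (-2, 3, 3, -1)
  u_2 = (59/23, 15/23, 38/23, 41/23)
  u_3 = (-304/297, -160/99, 368/297, 272/297)

Apply the Gram-Schmidt recurrence
  u_1 = v_1
  u_i = v_i − Σ_{j<i} ((v_i · u_j) / (u_j · u_j)) · u_j.

Step by step this gives:
  u_1 = (-2, 3, 3, -1)
  u_2 = (59/23, 15/23, 38/23, 41/23)
  u_3 = (-304/297, -160/99, 368/297, 272/297)

Orthogonality check:
  u_2 · u_1 = 0 (should be 0)
  u_3 · u_1 = 0 (should be 0)
  u_3 · u_2 = 0 (should be 0)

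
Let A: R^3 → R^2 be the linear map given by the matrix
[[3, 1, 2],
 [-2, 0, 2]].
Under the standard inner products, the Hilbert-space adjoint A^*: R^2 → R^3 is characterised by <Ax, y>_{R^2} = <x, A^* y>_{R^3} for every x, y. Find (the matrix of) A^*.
A^* = A^T =
[[3, -2],
 [1, 0],
 [2, 2]]

For real matrices with standard dot products, the defining identity <Ax, y> = <x, A^* y> gives (Ax)^T y = x^T (A^*) y, i.e. x^T A^T y = x^T (A^*) y. Since this holds for all x, y, we must have A^* = A^T. Therefore
A^* =
[[3, -2],
 [1, 0],
 [2, 2]].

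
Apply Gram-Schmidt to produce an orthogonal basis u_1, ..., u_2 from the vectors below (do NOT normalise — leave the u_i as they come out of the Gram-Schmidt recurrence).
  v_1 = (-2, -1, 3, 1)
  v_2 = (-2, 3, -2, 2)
Orthogonal basis:
  u_1 = (-2, -1, 3, 1)
  u_2 = (-12/5, 14/5, -7/5, 11/5)

Apply the Gram-Schmidt recurrence
  u_1 = v_1
  u_i = v_i − Σ_{j<i} ((v_i · u_j) / (u_j · u_j)) · u_j.

Step by step this gives:
  u_1 = (-2, -1, 3, 1)
  u_2 = (-12/5, 14/5, -7/5, 11/5)

Orthogonality check:
  u_2 · u_1 = 0 (should be 0)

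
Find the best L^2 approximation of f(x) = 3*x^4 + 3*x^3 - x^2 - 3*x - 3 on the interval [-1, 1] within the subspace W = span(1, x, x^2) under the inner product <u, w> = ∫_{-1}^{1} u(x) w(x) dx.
g(x) = 11*x^2/7 - 6*x/5 - 114/35

The best approximation g ∈ W is the orthogonal projection of f onto W. Writing g = a_0 + a_1 x + a_2 x^2, the coefficients solve the normal equations G · a = b where
  G_{ij} = <φ_i, φ_j> and b_i = <f, φ_i>, with φ_0 = 1, φ_1 = x, φ_2 = x^2.
G =
  [2, 0, 2/3]
  [0, 2/3, 0]
  [2/3, 0, 2/5],
b = (-82/15, -4/5, -54/35).
Solving gives a_0 = -114/35, a_1 = -6/5, a_2 = 11/7, so
  g(x) = 11*x^2/7 - 6*x/5 - 114/35.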